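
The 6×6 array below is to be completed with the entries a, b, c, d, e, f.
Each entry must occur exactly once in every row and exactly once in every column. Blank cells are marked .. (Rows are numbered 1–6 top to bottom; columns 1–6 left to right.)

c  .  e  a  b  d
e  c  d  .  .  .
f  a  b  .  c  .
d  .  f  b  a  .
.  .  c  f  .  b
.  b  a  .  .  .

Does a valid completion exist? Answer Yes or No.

No

Row 2, column 4: row 2 together with column 4 already contain {a, b, c, d, e, f} — every symbol — so nothing can go there. The grid has no valid completion.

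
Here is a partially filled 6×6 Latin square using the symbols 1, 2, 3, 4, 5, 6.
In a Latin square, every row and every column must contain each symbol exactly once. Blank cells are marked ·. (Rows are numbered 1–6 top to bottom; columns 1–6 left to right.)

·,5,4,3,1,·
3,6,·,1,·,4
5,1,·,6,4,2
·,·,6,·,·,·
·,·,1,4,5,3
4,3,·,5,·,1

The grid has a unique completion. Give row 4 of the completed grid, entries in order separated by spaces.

1 4 6 2 3 5

Row 4, column 4: row 4 has {6} and column 4 has {1, 3, 4, 5, 6}, leaving only 2.
Row 4, column 1: row 4 has {2, 6} and column 1 has {3, 4, 5}, leaving only 1.
Row 4, column 2: row 4 has {1, 2, 6} and column 2 has {1, 3, 5, 6}, leaving only 4.
Row 4, column 5: row 4 has {1, 2, 4, 6} and column 5 has {1, 4, 5}, leaving only 3.
Row 4, column 6: row 4 has {1, 2, 3, 4, 6} and column 6 has {1, 2, 3, 4}, leaving only 5.
So row 4 reads: 1 4 6 2 3 5.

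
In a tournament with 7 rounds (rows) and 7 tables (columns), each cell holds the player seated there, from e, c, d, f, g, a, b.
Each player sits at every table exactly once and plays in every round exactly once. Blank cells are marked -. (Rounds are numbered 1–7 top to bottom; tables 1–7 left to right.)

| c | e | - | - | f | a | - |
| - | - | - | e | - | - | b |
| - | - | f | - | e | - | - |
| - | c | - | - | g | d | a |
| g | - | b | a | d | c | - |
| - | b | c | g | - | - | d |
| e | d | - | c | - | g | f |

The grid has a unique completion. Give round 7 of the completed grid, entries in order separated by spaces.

e d a c b g f

Round 7, table 3: round 7 has {e, c, d, f, g} and table 3 has {c, f, b}, leaving only a.
Round 7, table 5: round 7 has {e, c, d, f, g, a} and table 5 has {e, d, f, g}, leaving only b.
So round 7 reads: e d a c b g f.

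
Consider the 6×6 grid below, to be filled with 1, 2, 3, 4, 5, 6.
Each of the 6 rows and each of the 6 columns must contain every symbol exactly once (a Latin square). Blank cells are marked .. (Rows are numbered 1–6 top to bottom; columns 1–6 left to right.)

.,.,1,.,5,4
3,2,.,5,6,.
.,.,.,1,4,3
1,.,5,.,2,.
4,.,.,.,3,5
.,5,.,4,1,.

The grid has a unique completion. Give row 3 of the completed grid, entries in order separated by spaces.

5 6 2 1 4 3

Row 3, column 2: row 3 has {1, 3, 4} and column 2 has {2, 5}, leaving only 6.
Row 3, column 3: row 3 has {1, 3, 4, 6} and column 3 has {1, 5}, leaving only 2.
Row 3, column 1: row 3 has {1, 2, 3, 4, 6} and column 1 has {1, 3, 4}, leaving only 5.
So row 3 reads: 5 6 2 1 4 3.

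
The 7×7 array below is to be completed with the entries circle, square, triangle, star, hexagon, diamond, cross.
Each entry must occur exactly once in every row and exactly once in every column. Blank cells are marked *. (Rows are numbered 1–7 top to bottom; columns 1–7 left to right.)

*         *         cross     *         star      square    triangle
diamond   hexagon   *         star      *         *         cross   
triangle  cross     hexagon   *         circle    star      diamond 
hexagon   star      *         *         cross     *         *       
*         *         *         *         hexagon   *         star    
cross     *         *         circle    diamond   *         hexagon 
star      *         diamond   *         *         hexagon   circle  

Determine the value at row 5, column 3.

triangle

Row 1, column 1: row 1 has {square, triangle, star, cross} and column 1 has {triangle, star, hexagon, diamond, cross}, leaving only circle.
Row 1, column 2: row 1 has {circle, square, triangle, star, cross} and column 2 has {star, hexagon, cross}, leaving only diamond.
Row 1, column 4: row 1 has {circle, square, triangle, star, diamond, cross} and column 4 has {circle, star}, leaving only hexagon.
Row 3, column 4: row 3 has {circle, triangle, star, hexagon, diamond, cross} and column 4 has {circle, star, hexagon}, leaving only square.
Row 4, column 7: row 4 has {star, hexagon, cross} and column 7 has {circle, triangle, star, hexagon, diamond, cross}, leaving only square.
Row 5, column 1: row 5 has {star, hexagon} and column 1 has {circle, triangle, star, hexagon, diamond, cross}, leaving only square.
Row 6, column 6: row 6 has {circle, hexagon, diamond, cross} and column 6 has {square, star, hexagon}, leaving only triangle.
Row 2, column 6: row 2 has {star, hexagon, diamond, cross} and column 6 has {square, triangle, star, hexagon}, leaving only circle.
Row 4, column 6: row 4 has {square, star, hexagon, cross} and column 6 has {circle, square, triangle, star, hexagon}, leaving only diamond.
Row 4, column 4: row 4 has {square, star, hexagon, diamond, cross} and column 4 has {circle, square, star, hexagon}, leaving only triangle.
Row 4, column 3: row 4 has {square, triangle, star, hexagon, diamond, cross} and column 3 has {hexagon, diamond, cross}, leaving only circle.
Row 5 already has {square, star, hexagon} and column 3 already has {circle, hexagon, diamond, cross}, so row 5, column 3 must be triangle.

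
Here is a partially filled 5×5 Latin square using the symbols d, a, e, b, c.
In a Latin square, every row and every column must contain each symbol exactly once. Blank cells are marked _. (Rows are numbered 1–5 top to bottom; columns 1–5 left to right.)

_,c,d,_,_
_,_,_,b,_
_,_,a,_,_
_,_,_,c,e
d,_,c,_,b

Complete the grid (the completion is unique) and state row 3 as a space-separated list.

Row 1, column 5: row 1 has {d, c} and column 5 has {e, b}, leaving only a.
Row 1, column 4: row 1 has {d, a, c} and column 4 has {b, c}, leaving only e.
Row 3, column 4: row 3 has {a} and column 4 has {e, b, c}, leaving only d.
Row 3, column 5: row 3 has {d, a} and column 5 has {a, e, b}, leaving only c.
Row 1, column 1: row 1 has {d, a, e, c} and column 1 has {d}, leaving only b.
Row 3, column 1: row 3 has {d, a, c} and column 1 has {d, b}, leaving only e.
Row 3, column 2: row 3 has {d, a, e, c} and column 2 has {c}, leaving only b.
So row 3 reads: e b a d c.

e b a d c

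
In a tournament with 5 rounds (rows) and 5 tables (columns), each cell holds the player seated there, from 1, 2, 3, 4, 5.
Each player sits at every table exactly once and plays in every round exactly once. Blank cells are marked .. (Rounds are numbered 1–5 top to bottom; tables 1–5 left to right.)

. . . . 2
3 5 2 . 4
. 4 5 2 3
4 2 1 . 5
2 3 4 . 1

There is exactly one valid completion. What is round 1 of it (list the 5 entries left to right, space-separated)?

5 1 3 4 2

Round 1, table 2: round 1 has {2} and table 2 has {2, 3, 4, 5}, leaving only 1.
Round 1, table 1: round 1 has {1, 2} and table 1 has {2, 3, 4}, leaving only 5.
Round 1, table 3: round 1 has {1, 2, 5} and table 3 has {1, 2, 4, 5}, leaving only 3.
Round 1, table 4: round 1 has {1, 2, 3, 5} and table 4 has {2}, leaving only 4.
So round 1 reads: 5 1 3 4 2.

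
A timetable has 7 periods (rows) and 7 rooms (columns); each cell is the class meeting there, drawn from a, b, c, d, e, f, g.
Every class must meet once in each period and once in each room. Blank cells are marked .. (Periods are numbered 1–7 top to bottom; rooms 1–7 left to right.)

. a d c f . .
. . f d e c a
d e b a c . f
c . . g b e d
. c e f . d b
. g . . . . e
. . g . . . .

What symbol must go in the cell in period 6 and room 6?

Period 1, room 7: period 1 has {a, c, d, f} and room 7 has {a, b, d, e, f}, leaving only g.
Period 1, room 6: period 1 has {a, c, d, f, g} and room 6 has {c, d, e}, leaving only b.
Period 1, room 1: period 1 has {a, b, c, d, f, g} and room 1 has {c, d}, leaving only e.
Period 2, room 2: period 2 has {a, c, d, e, f} and room 2 has {a, c, e, g}, leaving only b.
Period 2, room 1: period 2 has {a, b, c, d, e, f} and room 1 has {c, d, e}, leaving only g.
Period 3, room 6: period 3 has {a, b, c, d, e, f} and room 6 has {b, c, d, e}, leaving only g.
Period 4, room 2: period 4 has {b, c, d, e, g} and room 2 has {a, b, c, e, g}, leaving only f.
Period 4, room 3: period 4 has {b, c, d, e, f, g} and room 3 has {b, d, e, f, g}, leaving only a.
Period 5, room 1: period 5 has {b, c, d, e, f} and room 1 has {c, d, e, g}, leaving only a.
Period 5, room 5: period 5 has {a, b, c, d, e, f} and room 5 has {b, c, e, f}, leaving only g.
Period 6, room 3: period 6 has {e, g} and room 3 has {a, b, d, e, f, g}, leaving only c.
Period 6, room 4: period 6 has {c, e, g} and room 4 has {a, c, d, f, g}, leaving only b.
Period 6, room 1: period 6 has {b, c, e, g} and room 1 has {a, c, d, e, g}, leaving only f.
Period 6 already has {b, c, e, f, g} and room 6 already has {b, c, d, e, g}, so period 6, room 6 must be a.

a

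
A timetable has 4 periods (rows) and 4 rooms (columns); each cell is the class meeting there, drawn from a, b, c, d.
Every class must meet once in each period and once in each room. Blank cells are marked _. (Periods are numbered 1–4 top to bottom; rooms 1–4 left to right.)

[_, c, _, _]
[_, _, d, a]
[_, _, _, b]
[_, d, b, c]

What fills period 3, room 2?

a

Period 3 already has {b} and room 2 already has {c, d}, so period 3, room 2 must be a.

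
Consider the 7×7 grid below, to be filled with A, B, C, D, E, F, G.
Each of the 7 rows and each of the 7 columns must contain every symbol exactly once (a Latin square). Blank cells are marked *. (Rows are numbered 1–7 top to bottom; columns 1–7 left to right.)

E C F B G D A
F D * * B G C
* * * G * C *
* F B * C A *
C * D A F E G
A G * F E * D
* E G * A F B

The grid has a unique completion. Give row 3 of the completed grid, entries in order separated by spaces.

B A E G D C F

Row 3, column 5: row 3 has {C, G} and column 5 has {A, B, C, E, F, G}, leaving only D.
Row 3, column 1: row 3 has {C, D, G} and column 1 has {A, C, E, F}, leaving only B.
Row 3, column 2: row 3 has {B, C, D, G} and column 2 has {C, D, E, F, G}, leaving only A.
Row 3, column 3: row 3 has {A, B, C, D, G} and column 3 has {B, D, F, G}, leaving only E.
Row 3, column 7: row 3 has {A, B, C, D, E, G} and column 7 has {A, B, C, D, G}, leaving only F.
So row 3 reads: B A E G D C F.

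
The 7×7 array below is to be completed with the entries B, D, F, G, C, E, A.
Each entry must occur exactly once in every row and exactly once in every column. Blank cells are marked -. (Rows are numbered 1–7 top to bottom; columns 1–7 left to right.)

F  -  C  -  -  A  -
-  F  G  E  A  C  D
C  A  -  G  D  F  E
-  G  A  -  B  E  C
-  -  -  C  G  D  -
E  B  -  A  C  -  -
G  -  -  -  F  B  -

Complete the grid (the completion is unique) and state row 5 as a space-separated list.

Row 5, column 2: row 5 has {D, G, C} and column 2 has {B, F, G, A}, leaving only E.
Row 1, column 2: row 1 has {F, C, A} and column 2 has {B, F, G, E, A}, leaving only D.
Row 1, column 4: row 1 has {D, F, C, A} and column 4 has {G, C, E, A}, leaving only B.
Row 1, column 5: row 1 has {B, D, F, C, A} and column 5 has {B, D, F, G, C, A}, leaving only E.
Row 1, column 7: row 1 has {B, D, F, C, E, A} and column 7 has {D, C, E}, leaving only G.
Row 2, column 1: row 2 has {D, F, G, C, E, A} and column 1 has {F, G, C, E}, leaving only B.
Row 5, column 1: row 5 has {D, G, C, E} and column 1 has {B, F, G, C, E}, leaving only A.
Row 3, column 3: row 3 has {D, F, G, C, E, A} and column 3 has {G, C, A}, leaving only B.
Row 5, column 3: row 5 has {D, G, C, E, A} and column 3 has {B, G, C, A}, leaving only F.
Row 5, column 7: row 5 has {D, F, G, C, E, A} and column 7 has {D, G, C, E}, leaving only B.
So row 5 reads: A E F C G D B.

A E F C G D B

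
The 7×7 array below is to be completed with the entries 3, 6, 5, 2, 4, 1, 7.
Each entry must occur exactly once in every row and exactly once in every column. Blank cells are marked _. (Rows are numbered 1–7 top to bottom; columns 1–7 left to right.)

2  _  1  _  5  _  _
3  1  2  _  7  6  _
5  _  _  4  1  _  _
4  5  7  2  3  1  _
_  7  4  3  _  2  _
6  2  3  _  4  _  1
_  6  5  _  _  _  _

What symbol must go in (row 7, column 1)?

7

Row 2, column 4: row 2 has {3, 6, 2, 1, 7} and column 4 has {3, 2, 4}, leaving only 5.
Row 2, column 7: row 2 has {3, 6, 5, 2, 1, 7} and column 7 has {1}, leaving only 4.
Row 3, column 2: row 3 has {5, 4, 1} and column 2 has {6, 5, 2, 1, 7}, leaving only 3.
Row 1, column 2: row 1 has {5, 2, 1} and column 2 has {3, 6, 5, 2, 1, 7}, leaving only 4.
Row 3, column 3: row 3 has {3, 5, 4, 1} and column 3 has {3, 5, 2, 4, 1, 7}, leaving only 6.
Row 3, column 6: row 3 has {3, 6, 5, 4, 1} and column 6 has {6, 2, 1}, leaving only 7.
Row 1, column 6: row 1 has {5, 2, 4, 1} and column 6 has {6, 2, 1, 7}, leaving only 3.
Row 3, column 7: row 3 has {3, 6, 5, 4, 1, 7} and column 7 has {4, 1}, leaving only 2.
Row 4, column 7: row 4 has {3, 5, 2, 4, 1, 7} and column 7 has {2, 4, 1}, leaving only 6.
Row 1, column 7: row 1 has {3, 5, 2, 4, 1} and column 7 has {6, 2, 4, 1}, leaving only 7.
Row 1, column 4: row 1 has {3, 5, 2, 4, 1, 7} and column 4 has {3, 5, 2, 4}, leaving only 6.
Row 5, column 1: row 5 has {3, 2, 4, 7} and column 1 has {3, 6, 5, 2, 4}, leaving only 1.
Row 7 already has {6, 5} and column 1 already has {3, 6, 5, 2, 4, 1}, so row 7, column 1 must be 7.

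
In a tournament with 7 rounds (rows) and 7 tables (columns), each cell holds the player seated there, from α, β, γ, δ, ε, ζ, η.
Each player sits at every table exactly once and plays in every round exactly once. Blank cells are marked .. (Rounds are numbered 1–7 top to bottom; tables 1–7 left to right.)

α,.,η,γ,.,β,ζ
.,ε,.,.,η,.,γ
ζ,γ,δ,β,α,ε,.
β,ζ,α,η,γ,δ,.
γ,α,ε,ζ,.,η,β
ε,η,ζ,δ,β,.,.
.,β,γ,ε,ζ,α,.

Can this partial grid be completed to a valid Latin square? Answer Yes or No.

No round or table among the givens repeats a symbol, and propagating forced cells runs into no contradiction.
One valid completion exists (for instance, α δ η γ ε β ζ / δ ε β α η ζ γ / ζ γ δ β α ε η / β ζ α η γ δ ε / γ α ε ζ δ η β / ε η ζ δ β γ α / η β γ ε ζ α δ).

Yes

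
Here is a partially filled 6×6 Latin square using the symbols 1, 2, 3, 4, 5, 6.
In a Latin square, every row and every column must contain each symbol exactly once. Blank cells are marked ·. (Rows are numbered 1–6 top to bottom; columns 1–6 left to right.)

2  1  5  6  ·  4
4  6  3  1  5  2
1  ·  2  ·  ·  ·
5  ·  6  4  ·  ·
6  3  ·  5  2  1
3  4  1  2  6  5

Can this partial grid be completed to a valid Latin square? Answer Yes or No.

No row or column among the givens repeats a symbol, and propagating forced cells runs into no contradiction.
One valid completion exists (for instance, 2 1 5 6 3 4 / 4 6 3 1 5 2 / 1 5 2 3 4 6 / 5 2 6 4 1 3 / 6 3 4 5 2 1 / 3 4 1 2 6 5).

Yes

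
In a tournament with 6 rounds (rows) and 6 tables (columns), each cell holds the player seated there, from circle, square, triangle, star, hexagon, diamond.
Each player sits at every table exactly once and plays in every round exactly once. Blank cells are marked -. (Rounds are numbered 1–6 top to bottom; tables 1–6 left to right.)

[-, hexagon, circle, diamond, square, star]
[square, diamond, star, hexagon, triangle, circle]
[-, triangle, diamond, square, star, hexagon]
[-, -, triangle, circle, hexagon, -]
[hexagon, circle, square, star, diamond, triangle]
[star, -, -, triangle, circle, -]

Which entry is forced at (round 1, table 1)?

triangle

Round 1 already has {circle, square, star, hexagon, diamond} and table 1 already has {square, star, hexagon}, so round 1, table 1 must be triangle.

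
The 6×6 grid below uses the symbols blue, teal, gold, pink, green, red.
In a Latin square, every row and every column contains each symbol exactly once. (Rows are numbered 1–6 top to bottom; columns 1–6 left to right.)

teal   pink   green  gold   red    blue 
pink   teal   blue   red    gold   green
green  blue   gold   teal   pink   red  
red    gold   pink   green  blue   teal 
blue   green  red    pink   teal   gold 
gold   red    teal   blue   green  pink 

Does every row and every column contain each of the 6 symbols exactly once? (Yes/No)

Yes

Each row is a permutation of the 6 symbols, and so is each column.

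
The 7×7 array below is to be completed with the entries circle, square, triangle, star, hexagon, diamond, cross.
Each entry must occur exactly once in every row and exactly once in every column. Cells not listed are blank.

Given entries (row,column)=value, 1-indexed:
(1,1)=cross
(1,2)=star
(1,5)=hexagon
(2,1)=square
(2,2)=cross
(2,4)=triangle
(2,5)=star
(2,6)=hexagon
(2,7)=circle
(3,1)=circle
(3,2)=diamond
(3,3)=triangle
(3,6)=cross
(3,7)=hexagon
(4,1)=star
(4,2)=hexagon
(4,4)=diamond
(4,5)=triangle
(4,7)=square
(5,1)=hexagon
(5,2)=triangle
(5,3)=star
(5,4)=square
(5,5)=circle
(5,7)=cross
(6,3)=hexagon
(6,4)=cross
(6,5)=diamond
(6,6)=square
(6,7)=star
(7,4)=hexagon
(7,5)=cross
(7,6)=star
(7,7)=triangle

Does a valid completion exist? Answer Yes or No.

Yes

No row or column among the givens repeats a symbol, and propagating forced cells runs into no contradiction.
One valid completion exists (for instance, cross star square circle hexagon triangle diamond / square cross diamond triangle star hexagon circle / circle diamond triangle star square cross hexagon / star hexagon cross diamond triangle circle square / hexagon triangle star square circle diamond cross / triangle circle hexagon cross diamond square star / diamond square circle hexagon cross star triangle).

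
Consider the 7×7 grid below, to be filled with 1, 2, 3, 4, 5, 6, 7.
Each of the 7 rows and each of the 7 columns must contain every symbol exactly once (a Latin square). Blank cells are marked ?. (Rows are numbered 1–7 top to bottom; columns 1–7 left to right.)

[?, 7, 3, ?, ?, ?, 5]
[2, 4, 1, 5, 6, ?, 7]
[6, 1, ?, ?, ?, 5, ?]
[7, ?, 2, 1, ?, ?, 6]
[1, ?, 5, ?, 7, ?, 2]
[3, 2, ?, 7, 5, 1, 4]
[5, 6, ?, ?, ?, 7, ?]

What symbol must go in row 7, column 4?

3

Row 1, column 1: row 1 has {3, 5, 7} and column 1 has {1, 2, 3, 5, 6, 7}, leaving only 4.
Row 2, column 6: row 2 has {1, 2, 4, 5, 6, 7} and column 6 has {1, 5, 7}, leaving only 3.
Row 3, column 7: row 3 has {1, 5, 6} and column 7 has {2, 4, 5, 6, 7}, leaving only 3.
Row 4, column 6: row 4 has {1, 2, 6, 7} and column 6 has {1, 3, 5, 7}, leaving only 4.
Row 4, column 5: row 4 has {1, 2, 4, 6, 7} and column 5 has {5, 6, 7}, leaving only 3.
Row 4, column 2: row 4 has {1, 2, 3, 4, 6, 7} and column 2 has {1, 2, 4, 6, 7}, leaving only 5.
Row 5, column 2: row 5 has {1, 2, 5, 7} and column 2 has {1, 2, 4, 5, 6, 7}, leaving only 3.
Row 5, column 6: row 5 has {1, 2, 3, 5, 7} and column 6 has {1, 3, 4, 5, 7}, leaving only 6.
Row 1, column 6: row 1 has {3, 4, 5, 7} and column 6 has {1, 3, 4, 5, 6, 7}, leaving only 2.
Row 1, column 4: row 1 has {2, 3, 4, 5, 7} and column 4 has {1, 5, 7}, leaving only 6.
Row 1, column 5: row 1 has {2, 3, 4, 5, 6, 7} and column 5 has {3, 5, 6, 7}, leaving only 1.
Row 5, column 4: row 5 has {1, 2, 3, 5, 6, 7} and column 4 has {1, 5, 6, 7}, leaving only 4.
Row 3, column 4: row 3 has {1, 3, 5, 6} and column 4 has {1, 4, 5, 6, 7}, leaving only 2.
Row 7 already has {5, 6, 7} and column 4 already has {1, 2, 4, 5, 6, 7}, so row 7, column 4 must be 3.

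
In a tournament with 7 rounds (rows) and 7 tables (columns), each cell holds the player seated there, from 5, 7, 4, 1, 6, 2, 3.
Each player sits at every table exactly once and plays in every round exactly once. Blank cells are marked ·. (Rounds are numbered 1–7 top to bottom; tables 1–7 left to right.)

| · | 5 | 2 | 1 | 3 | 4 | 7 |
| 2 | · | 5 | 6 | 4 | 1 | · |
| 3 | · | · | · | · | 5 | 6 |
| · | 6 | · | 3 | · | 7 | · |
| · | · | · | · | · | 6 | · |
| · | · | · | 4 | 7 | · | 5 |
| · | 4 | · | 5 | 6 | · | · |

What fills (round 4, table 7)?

Round 1, table 1: round 1 has {5, 7, 4, 1, 2, 3} and table 1 has {2, 3}, leaving only 6.
Round 2, table 7: round 2 has {5, 4, 1, 6, 2} and table 7 has {5, 7, 6}, leaving only 3.
Round 2, table 2: round 2 has {5, 4, 1, 6, 2, 3} and table 2 has {5, 4, 6}, leaving only 7.
Round 6, table 1: round 6 has {5, 7, 4} and table 1 has {6, 2, 3}, leaving only 1.
Round 7, table 1: round 7 has {5, 4, 6} and table 1 has {1, 6, 2, 3}, leaving only 7.
Round 4, table 7 is narrowed to {4, 1, 2}.
If it were 4, then round 6, table 2 would be left with no valid symbol.
If it were 1, then round 3, table 4 would be left with no valid symbol.
So round 4, table 7 must be 2.

2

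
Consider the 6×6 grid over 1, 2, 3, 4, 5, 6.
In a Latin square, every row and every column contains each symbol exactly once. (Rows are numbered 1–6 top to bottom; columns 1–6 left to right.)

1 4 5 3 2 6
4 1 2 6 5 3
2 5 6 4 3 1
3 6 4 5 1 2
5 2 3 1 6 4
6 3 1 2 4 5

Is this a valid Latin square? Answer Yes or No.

Each row is a permutation of the 6 symbols, and so is each column.

Yes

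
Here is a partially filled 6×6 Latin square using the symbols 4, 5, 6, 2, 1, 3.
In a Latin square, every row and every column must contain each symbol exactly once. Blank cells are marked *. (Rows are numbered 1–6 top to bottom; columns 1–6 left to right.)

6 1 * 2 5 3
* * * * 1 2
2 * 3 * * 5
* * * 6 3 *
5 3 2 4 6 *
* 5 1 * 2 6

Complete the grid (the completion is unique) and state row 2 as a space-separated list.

Row 1, column 3: row 1 has {5, 6, 2, 1, 3} and column 3 has {2, 1, 3}, leaving only 4.
Row 3, column 4: row 3 has {5, 2, 3} and column 4 has {4, 6, 2}, leaving only 1.
Row 3, column 5: row 3 has {5, 2, 1, 3} and column 5 has {5, 6, 2, 1, 3}, leaving only 4.
Row 3, column 2: row 3 has {4, 5, 2, 1, 3} and column 2 has {5, 1, 3}, leaving only 6.
Row 2, column 2: row 2 has {2, 1} and column 2 has {5, 6, 1, 3}, leaving only 4.
Row 2, column 1: row 2 has {4, 2, 1} and column 1 has {5, 6, 2}, leaving only 3.
Row 2, column 4: row 2 has {4, 2, 1, 3} and column 4 has {4, 6, 2, 1}, leaving only 5.
Row 2, column 3: row 2 has {4, 5, 2, 1, 3} and column 3 has {4, 2, 1, 3}, leaving only 6.
So row 2 reads: 3 4 6 5 1 2.

3 4 6 5 1 2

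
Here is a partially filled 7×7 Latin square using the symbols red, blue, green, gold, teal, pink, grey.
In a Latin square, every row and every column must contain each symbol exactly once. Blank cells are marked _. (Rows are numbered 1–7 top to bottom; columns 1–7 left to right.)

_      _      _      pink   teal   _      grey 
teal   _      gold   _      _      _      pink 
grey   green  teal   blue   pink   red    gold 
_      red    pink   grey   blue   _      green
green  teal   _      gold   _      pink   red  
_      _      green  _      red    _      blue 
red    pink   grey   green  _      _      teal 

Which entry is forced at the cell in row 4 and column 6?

teal

Row 2, column 4: row 2 has {gold, teal, pink} and column 4 has {blue, green, gold, pink, grey}, leaving only red.
Row 4, column 1: row 4 has {red, blue, green, pink, grey} and column 1 has {red, green, teal, grey}, leaving only gold.
Row 4 already has {red, blue, green, gold, pink, grey} and column 6 already has {red, pink}, so row 4, column 6 must be teal.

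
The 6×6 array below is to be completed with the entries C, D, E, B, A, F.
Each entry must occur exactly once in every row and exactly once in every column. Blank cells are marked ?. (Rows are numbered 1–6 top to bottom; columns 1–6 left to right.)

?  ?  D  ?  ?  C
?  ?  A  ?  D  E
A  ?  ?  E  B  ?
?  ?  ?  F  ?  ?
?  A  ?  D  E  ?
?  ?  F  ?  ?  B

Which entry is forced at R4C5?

C

Row 3, column 3: row 3 has {E, B, A} and column 3 has {D, A, F}, leaving only C.
Row 5, column 3: row 5 has {D, E, A} and column 3 has {C, D, A, F}, leaving only B.
Row 4, column 3: row 4 has {F} and column 3 has {C, D, B, A, F}, leaving only E.
Row 5, column 6: row 5 has {D, E, B, A} and column 6 has {C, E, B}, leaving only F.
Row 3, column 6: row 3 has {C, E, B, A} and column 6 has {C, E, B, F}, leaving only D.
Row 3, column 2: row 3 has {C, D, E, B, A} and column 2 has {A}, leaving only F.
Row 4, column 6: row 4 has {E, F} and column 6 has {C, D, E, B, F}, leaving only A.
Row 4 already has {E, A, F} and column 5 already has {D, E, B}, so row 4, column 5 must be C.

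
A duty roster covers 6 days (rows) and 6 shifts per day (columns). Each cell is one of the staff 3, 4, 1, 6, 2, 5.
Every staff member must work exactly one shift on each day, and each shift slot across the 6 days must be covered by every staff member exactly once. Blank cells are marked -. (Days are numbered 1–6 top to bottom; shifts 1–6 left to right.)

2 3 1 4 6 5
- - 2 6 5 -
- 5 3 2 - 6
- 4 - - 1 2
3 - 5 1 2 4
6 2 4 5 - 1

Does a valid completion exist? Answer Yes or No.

No day or shift among the givens repeats a symbol, and propagating forced cells runs into no contradiction.
One valid completion exists (for instance, 2 3 1 4 6 5 / 4 1 2 6 5 3 / 1 5 3 2 4 6 / 5 4 6 3 1 2 / 3 6 5 1 2 4 / 6 2 4 5 3 1).

Yes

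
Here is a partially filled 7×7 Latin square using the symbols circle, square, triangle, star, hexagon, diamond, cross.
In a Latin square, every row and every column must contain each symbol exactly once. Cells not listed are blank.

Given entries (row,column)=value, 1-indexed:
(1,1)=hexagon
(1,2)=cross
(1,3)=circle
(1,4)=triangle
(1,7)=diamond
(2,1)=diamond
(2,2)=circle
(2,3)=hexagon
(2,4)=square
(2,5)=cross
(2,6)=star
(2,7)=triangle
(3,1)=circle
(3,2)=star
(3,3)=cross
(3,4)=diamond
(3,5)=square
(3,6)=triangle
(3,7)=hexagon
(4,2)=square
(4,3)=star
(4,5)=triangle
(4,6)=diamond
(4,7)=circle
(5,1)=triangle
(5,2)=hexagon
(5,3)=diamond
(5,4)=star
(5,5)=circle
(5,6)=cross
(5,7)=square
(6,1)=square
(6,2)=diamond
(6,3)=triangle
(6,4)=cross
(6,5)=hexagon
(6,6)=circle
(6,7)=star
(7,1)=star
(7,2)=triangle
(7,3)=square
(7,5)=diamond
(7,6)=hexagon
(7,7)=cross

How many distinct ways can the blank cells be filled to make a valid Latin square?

1

Row 1, column 5: eliminating its row and column leaves {star}.
Row 1, column 6: eliminating its row and column leaves {square}.
Row 4, column 1: eliminating its row and column leaves {cross}.
Row 4, column 4: eliminating its row and column leaves {hexagon}.
Row 7, column 4: eliminating its row and column leaves {circle}.
Only one assignment across all blanks avoids any row or column repeat, giving 1 completion.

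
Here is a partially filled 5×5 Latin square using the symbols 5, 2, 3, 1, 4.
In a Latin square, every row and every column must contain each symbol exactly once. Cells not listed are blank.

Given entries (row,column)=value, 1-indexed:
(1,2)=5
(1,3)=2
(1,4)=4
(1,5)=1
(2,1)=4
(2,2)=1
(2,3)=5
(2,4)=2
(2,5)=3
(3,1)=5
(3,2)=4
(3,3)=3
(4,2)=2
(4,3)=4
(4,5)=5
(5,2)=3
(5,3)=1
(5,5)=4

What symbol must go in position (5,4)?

Row 5 already has {3, 1, 4} and column 4 already has {2, 4}, so row 5, column 4 must be 5.

5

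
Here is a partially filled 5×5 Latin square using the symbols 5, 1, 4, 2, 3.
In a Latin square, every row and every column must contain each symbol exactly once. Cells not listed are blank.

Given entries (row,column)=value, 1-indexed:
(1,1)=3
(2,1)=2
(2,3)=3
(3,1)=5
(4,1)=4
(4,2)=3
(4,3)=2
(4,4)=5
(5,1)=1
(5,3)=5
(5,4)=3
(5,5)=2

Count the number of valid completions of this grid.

3

Row 1, column 2: eliminating its row and column leaves {5, 1, 4, 2}.
Row 1, column 3: eliminating its row and column leaves {1, 4}.
Row 1, column 4: eliminating its row and column leaves {1, 4, 2}.
Row 1, column 5: eliminating its row and column leaves {5, 1, 4}.
Row 2, column 2: eliminating its row and column leaves {5, 1, 4}.
Row 2, column 4: eliminating its row and column leaves {1, 4}.
Row 2, column 5: eliminating its row and column leaves {5, 1, 4}.
Row 3, column 2: eliminating its row and column leaves {1, 4, 2}.
Row 3, column 3: eliminating its row and column leaves {1, 4}.
Row 3, column 4: eliminating its row and column leaves {1, 4, 2}.
Row 3, column 5: eliminating its row and column leaves {1, 4, 3}.
Row 4, column 5: eliminating its row and column leaves {1}.
Row 5, column 2: eliminating its row and column leaves {4}.
Enumerating the assignments across these blanks that avoid any row or column repeat gives 3 completions.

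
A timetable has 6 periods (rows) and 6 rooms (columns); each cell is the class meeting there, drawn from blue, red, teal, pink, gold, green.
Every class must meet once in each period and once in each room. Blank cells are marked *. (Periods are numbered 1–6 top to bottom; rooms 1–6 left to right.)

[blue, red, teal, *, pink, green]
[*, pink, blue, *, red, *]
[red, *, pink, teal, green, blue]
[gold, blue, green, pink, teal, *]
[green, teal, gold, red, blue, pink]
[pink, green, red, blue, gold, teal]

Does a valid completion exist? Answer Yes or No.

Yes

No period or room among the givens repeats a symbol, and propagating forced cells runs into no contradiction.
One valid completion exists (for instance, blue red teal gold pink green / teal pink blue green red gold / red gold pink teal green blue / gold blue green pink teal red / green teal gold red blue pink / pink green red blue gold teal).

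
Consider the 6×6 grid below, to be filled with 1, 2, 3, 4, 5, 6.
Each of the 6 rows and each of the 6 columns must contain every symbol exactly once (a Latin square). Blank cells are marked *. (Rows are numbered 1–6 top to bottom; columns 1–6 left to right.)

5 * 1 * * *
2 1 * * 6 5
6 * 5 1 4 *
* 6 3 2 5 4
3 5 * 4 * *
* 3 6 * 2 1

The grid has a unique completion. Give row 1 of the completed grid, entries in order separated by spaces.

Row 1, column 5: row 1 has {1, 5} and column 5 has {2, 4, 5, 6}, leaving only 3.
Row 1, column 4: row 1 has {1, 3, 5} and column 4 has {1, 2, 4}, leaving only 6.
Row 1, column 6: row 1 has {1, 3, 5, 6} and column 6 has {1, 4, 5}, leaving only 2.
Row 1, column 2: row 1 has {1, 2, 3, 5, 6} and column 2 has {1, 3, 5, 6}, leaving only 4.
So row 1 reads: 5 4 1 6 3 2.

5 4 1 6 3 2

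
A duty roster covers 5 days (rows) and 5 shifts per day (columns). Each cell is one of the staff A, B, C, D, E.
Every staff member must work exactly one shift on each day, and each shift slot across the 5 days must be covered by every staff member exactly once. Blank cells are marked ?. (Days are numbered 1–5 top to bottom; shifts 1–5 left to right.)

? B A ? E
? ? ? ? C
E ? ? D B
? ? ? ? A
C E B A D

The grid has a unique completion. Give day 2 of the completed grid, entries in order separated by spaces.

A D E B C

Day 1, shift 1: day 1 has {A, B, E} and shift 1 has {C, E}, leaving only D.
Day 1, shift 4: day 1 has {A, B, D, E} and shift 4 has {A, D}, leaving only C.
Day 3, shift 3: day 3 has {B, D, E} and shift 3 has {A, B}, leaving only C.
Day 3, shift 2: day 3 has {B, C, D, E} and shift 2 has {B, E}, leaving only A.
Day 2, shift 2: day 2 has {C} and shift 2 has {A, B, E}, leaving only D.
Day 2, shift 3: day 2 has {C, D} and shift 3 has {A, B, C}, leaving only E.
Day 2, shift 4: day 2 has {C, D, E} and shift 4 has {A, C, D}, leaving only B.
Day 2, shift 1: day 2 has {B, C, D, E} and shift 1 has {C, D, E}, leaving only A.
So day 2 reads: A D E B C.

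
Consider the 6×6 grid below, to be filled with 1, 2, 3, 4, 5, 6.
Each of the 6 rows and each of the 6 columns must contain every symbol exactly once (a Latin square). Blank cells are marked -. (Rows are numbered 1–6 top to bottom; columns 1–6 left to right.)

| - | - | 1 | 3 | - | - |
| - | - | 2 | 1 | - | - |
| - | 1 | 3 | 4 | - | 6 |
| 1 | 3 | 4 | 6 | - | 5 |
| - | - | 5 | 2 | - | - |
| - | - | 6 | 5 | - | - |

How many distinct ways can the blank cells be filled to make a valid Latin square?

14

Row 1, column 1: eliminating its row and column leaves {2, 4, 5, 6}.
Row 1, column 2: eliminating its row and column leaves {2, 4, 5, 6}.
Row 1, column 5: eliminating its row and column leaves {2, 4, 5, 6}.
Row 1, column 6: eliminating its row and column leaves {2, 4}.
Row 2, column 1: eliminating its row and column leaves {3, 4, 5, 6}.
Row 2, column 2: eliminating its row and column leaves {4, 5, 6}.
Row 2, column 5: eliminating its row and column leaves {3, 4, 5, 6}.
Row 2, column 6: eliminating its row and column leaves {3, 4}.
Row 3, column 1: eliminating its row and column leaves {2, 5}.
Row 3, column 5: eliminating its row and column leaves {2, 5}.
Row 4, column 5: eliminating its row and column leaves {2}.
Row 5, column 1: eliminating its row and column leaves {3, 4, 6}.
Row 5, column 2: eliminating its row and column leaves {4, 6}.
Row 5, column 5: eliminating its row and column leaves {1, 3, 4, 6}.
Row 5, column 6: eliminating its row and column leaves {1, 3, 4}.
Row 6, column 1: eliminating its row and column leaves {2, 3, 4}.
Row 6, column 2: eliminating its row and column leaves {2, 4}.
Row 6, column 5: eliminating its row and column leaves {1, 2, 3, 4}.
Row 6, column 6: eliminating its row and column leaves {1, 2, 3, 4}.
Enumerating the assignments across these blanks that avoid any row or column repeat gives 14 completions.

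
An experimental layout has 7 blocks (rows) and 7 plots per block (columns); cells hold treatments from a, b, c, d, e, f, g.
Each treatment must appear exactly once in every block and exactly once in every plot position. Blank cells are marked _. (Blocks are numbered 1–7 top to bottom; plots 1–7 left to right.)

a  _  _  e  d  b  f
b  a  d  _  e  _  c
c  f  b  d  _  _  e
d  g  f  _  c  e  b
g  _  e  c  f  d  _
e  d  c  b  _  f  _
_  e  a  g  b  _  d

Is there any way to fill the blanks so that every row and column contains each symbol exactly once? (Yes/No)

No block or plot among the givens repeats a symbol, and propagating forced cells runs into no contradiction.
One valid completion exists (for instance, a c g e d b f / b a d f e g c / c f b d g a e / d g f a c e b / g b e c f d a / e d c b a f g / f e a g b c d).

Yes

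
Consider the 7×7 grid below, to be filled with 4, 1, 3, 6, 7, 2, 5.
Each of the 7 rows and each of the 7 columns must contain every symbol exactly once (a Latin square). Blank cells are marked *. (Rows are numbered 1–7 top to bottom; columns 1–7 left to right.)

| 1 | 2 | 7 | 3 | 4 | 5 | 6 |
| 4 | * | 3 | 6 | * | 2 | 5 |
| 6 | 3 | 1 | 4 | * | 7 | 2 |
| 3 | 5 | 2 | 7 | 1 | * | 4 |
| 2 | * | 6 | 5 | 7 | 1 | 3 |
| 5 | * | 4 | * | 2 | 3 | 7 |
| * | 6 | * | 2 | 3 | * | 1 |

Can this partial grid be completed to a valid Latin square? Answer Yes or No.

Row 2, column 5: row 2 together with column 5 already contain {4, 1, 3, 6, 7, 2, 5} — every symbol — so nothing can go there. The grid has no valid completion.

No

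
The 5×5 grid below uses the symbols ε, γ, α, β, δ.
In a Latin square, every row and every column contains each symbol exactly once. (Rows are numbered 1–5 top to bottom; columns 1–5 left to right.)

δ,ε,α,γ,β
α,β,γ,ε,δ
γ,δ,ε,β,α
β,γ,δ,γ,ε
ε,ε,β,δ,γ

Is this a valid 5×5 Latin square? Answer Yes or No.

Row 5 contains ε twice (at columns 1 and 2); row 4 is also not a permutation.

No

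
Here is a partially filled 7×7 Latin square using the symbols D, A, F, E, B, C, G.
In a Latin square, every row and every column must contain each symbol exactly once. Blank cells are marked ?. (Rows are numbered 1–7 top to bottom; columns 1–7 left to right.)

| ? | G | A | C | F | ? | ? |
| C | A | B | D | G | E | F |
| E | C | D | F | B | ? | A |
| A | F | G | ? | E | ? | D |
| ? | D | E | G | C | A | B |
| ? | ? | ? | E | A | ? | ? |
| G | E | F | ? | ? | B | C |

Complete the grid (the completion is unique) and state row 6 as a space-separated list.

Row 6, column 2: row 6 has {A, E} and column 2 has {D, A, F, E, C, G}, leaving only B.
Row 6, column 3: row 6 has {A, E, B} and column 3 has {D, A, F, E, B, G}, leaving only C.
Row 6, column 7: row 6 has {A, E, B, C} and column 7 has {D, A, F, B, C}, leaving only G.
Row 1, column 6: row 1 has {A, F, C, G} and column 6 has {A, E, B}, leaving only D.
Row 6, column 6: row 6 has {A, E, B, C, G} and column 6 has {D, A, E, B}, leaving only F.
Row 6, column 1: row 6 has {A, F, E, B, C, G} and column 1 has {A, E, C, G}, leaving only D.
So row 6 reads: D B C E A F G.

D B C E A F G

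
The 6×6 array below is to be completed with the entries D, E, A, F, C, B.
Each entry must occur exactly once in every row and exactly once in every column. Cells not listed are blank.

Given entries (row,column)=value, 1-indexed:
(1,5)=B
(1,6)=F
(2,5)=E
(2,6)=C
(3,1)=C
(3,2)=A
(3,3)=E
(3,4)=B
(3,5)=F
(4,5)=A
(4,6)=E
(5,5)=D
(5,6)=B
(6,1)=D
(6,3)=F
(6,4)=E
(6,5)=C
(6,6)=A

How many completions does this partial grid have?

Row 1, column 1: eliminating its row and column leaves {E, A}.
Row 1, column 2: eliminating its row and column leaves {D, E, C}.
Row 1, column 3: eliminating its row and column leaves {D, A, C}.
Row 1, column 4: eliminating its row and column leaves {D, A, C}.
Row 2, column 1: eliminating its row and column leaves {A, F, B}.
Row 2, column 2: eliminating its row and column leaves {D, F, B}.
Row 2, column 3: eliminating its row and column leaves {D, A, B}.
Row 2, column 4: eliminating its row and column leaves {D, A, F}.
Row 3, column 6: eliminating its row and column leaves {D}.
Row 4, column 1: eliminating its row and column leaves {F, B}.
Row 4, column 2: eliminating its row and column leaves {D, F, C, B}.
Row 4, column 3: eliminating its row and column leaves {D, C, B}.
Row 4, column 4: eliminating its row and column leaves {D, F, C}.
Row 5, column 1: eliminating its row and column leaves {E, A, F}.
Row 5, column 2: eliminating its row and column leaves {E, F, C}.
Row 5, column 3: eliminating its row and column leaves {A, C}.
Row 5, column 4: eliminating its row and column leaves {A, F, C}.
Row 6, column 2: eliminating its row and column leaves {B}.
Enumerating the assignments across these blanks that avoid any row or column repeat gives 14 completions.

14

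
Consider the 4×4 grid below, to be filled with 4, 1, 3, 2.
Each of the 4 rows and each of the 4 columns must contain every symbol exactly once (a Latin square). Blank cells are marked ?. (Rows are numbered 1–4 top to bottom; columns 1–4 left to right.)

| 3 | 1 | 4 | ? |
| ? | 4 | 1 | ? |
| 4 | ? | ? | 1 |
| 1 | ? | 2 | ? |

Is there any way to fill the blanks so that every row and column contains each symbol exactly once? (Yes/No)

Yes

No row or column among the givens repeats a symbol, and propagating forced cells runs into no contradiction.
One valid completion exists (for instance, 3 1 4 2 / 2 4 1 3 / 4 2 3 1 / 1 3 2 4).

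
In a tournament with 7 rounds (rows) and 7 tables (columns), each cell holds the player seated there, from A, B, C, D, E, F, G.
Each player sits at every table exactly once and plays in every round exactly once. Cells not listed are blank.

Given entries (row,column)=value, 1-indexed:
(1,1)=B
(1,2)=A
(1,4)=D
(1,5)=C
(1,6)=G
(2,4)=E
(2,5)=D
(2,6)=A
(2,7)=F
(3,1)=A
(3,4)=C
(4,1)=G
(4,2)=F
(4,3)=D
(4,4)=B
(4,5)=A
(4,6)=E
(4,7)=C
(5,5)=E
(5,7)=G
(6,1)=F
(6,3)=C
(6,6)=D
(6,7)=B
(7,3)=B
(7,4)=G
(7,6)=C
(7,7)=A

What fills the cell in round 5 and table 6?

Round 1, table 7: round 1 has {A, B, C, D, G} and table 7 has {A, B, C, F, G}, leaving only E.
Round 1, table 3: round 1 has {A, B, C, D, E, G} and table 3 has {B, C, D}, leaving only F.
Round 2, table 1: round 2 has {A, D, E, F} and table 1 has {A, B, F, G}, leaving only C.
Round 2, table 3: round 2 has {A, C, D, E, F} and table 3 has {B, C, D, F}, leaving only G.
Round 2, table 2: round 2 has {A, C, D, E, F, G} and table 2 has {A, F}, leaving only B.
Round 3, table 3: round 3 has {A, C} and table 3 has {B, C, D, F, G}, leaving only E.
Round 3, table 7: round 3 has {A, C, E} and table 7 has {A, B, C, E, F, G}, leaving only D.
Round 3, table 2: round 3 has {A, C, D, E} and table 2 has {A, B, F}, leaving only G.
Round 5, table 1: round 5 has {E, G} and table 1 has {A, B, C, F, G}, leaving only D.
Round 5, table 2: round 5 has {D, E, G} and table 2 has {A, B, F, G}, leaving only C.
Round 5, table 3: round 5 has {C, D, E, G} and table 3 has {B, C, D, E, F, G}, leaving only A.
Round 5, table 4: round 5 has {A, C, D, E, G} and table 4 has {B, C, D, E, G}, leaving only F.
Round 5 already has {A, C, D, E, F, G} and table 6 already has {A, C, D, E, G}, so round 5, table 6 must be B.

B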